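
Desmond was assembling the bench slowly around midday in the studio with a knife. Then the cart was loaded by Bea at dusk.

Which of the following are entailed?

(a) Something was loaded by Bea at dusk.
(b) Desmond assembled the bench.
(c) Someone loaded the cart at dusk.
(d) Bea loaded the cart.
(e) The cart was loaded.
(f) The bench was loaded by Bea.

(a), (c), (d), (e)

(a) Entailed — every conjunct here is already in the original loading event.
(b) Not entailed — 'was assembling' is progressive on an accomplishment; it does not entail the completed 'assembled'.
(c) Entailed — generalizing the agent leaves a sub-description the original still satisfies.
(d) Entailed — the original entails any weakening of itself; this just drops 'at dusk'.
(e) Entailed — this follows by dropping conjuncts from the loading event's description.
(f) Not entailed — Bea loaded the cart, not the bench; the bench belongs to the assembling event.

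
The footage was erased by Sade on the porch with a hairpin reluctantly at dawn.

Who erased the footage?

Sade

'Sade' marks the agent of the erasing event.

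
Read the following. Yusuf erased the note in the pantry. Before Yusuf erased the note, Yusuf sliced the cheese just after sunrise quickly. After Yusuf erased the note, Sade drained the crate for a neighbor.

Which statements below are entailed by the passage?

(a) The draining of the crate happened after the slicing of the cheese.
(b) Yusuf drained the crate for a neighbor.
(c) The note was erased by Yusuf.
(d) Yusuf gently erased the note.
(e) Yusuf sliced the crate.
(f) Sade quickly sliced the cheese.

(a) Entailed — the narrative places the slicing before the draining.
(b) Not entailed — the passage has Sade draining the crate, not Yusuf.
(c) Entailed — every conjunct here is already in the original erasing event.
(d) Not entailed — 'gently' adds information not in the original event.
(e) Not entailed — Yusuf sliced the cheese, not the crate; the crate belongs to the draining event.
(f) Not entailed — the passage has Yusuf slicing the cheese, not Sade.

(a), (c)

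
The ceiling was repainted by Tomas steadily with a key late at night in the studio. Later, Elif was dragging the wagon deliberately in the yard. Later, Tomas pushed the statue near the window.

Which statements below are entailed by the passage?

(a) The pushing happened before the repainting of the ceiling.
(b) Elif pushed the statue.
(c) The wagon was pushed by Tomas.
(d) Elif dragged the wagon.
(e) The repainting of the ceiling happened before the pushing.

(d), (e)

(a) Not entailed — the narrative places the repainting before the pushing, not after.
(b) Not entailed — the passage has Tomas pushing the statue, not Elif.
(c) Not entailed — Tomas pushed the statue, not the wagon; the wagon belongs to the dragging event.
(d) Entailed — 'drag' is an activity; 'was dragging' entails that some dragging happened, so 'dragged' holds.
(e) Entailed — the narrative places the repainting before the pushing.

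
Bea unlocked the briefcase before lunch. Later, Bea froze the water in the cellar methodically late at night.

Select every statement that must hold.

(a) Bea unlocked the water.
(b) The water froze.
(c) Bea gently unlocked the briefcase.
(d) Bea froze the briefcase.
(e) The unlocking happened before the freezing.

(b), (e)

(a) Not entailed — Bea unlocked the briefcase, not the water; the water belongs to the freezing event.
(b) Entailed — 'Bea froze the water' is causative; it entails the inchoative 'the water froze'.
(c) Not entailed — 'gently' adds information not in the original event.
(d) Not entailed — Bea froze the water, not the briefcase; the briefcase belongs to the unlocking event.
(e) Entailed — the narrative places the unlocking before the freezing.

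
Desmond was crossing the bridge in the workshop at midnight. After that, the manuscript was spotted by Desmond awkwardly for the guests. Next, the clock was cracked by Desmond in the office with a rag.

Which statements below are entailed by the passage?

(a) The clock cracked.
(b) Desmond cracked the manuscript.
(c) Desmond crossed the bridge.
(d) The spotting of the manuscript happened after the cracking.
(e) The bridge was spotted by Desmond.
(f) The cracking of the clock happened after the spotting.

(a), (f)

(a) Entailed — 'Desmond cracked the clock' is causative; it entails the inchoative 'the clock cracked'.
(b) Not entailed — Desmond cracked the clock, not the manuscript; the manuscript belongs to the spotting event.
(c) Not entailed — 'was crossing' is progressive on an accomplishment; it does not entail the completed 'crossed'.
(d) Not entailed — the narrative places the spotting before the cracking, not after.
(e) Not entailed — Desmond spotted the manuscript, not the bridge; the bridge belongs to the crossing event.
(f) Entailed — the narrative places the spotting before the cracking.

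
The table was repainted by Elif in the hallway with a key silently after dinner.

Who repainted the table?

'Elif' marks the agent of the repainting event.

Elif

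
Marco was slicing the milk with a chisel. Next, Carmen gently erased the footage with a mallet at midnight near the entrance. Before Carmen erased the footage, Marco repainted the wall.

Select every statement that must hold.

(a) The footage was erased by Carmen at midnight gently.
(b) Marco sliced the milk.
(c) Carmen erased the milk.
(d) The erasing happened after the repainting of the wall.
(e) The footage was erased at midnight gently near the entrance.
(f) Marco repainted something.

(a) Entailed — every conjunct here is already in the original erasing event.
(b) Not entailed — 'was slicing' is progressive on an accomplishment; it does not entail the completed 'sliced'.
(c) Not entailed — Carmen erased the footage, not the milk; the milk belongs to the slicing event.
(d) Entailed — the narrative places the repainting before the erasing.
(e) Entailed — dropping 'with a mallet' and generalizing the agent leaves a sub-description the original still satisfies.
(f) Entailed — generalizing the patient leaves a sub-description the original still satisfies.

(a), (d), (e), (f)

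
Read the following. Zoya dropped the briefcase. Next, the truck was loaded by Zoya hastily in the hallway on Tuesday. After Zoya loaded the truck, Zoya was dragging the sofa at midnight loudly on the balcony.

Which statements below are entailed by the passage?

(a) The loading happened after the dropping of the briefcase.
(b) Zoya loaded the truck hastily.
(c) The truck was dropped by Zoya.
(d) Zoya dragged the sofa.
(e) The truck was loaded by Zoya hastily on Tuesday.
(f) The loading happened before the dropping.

(a) Entailed — the narrative places the dropping before the loading.
(b) Entailed — every conjunct here is already in the original loading event.
(c) Not entailed — Zoya dropped the briefcase, not the truck; the truck belongs to the loading event.
(d) Entailed — 'drag' is an activity; 'was dragging' entails that some dragging happened, so 'dragged' holds.
(e) Entailed — dropping 'in the hallway' leaves a sub-description the original still satisfies.
(f) Not entailed — the narrative places the dropping before the loading, not after.

(a), (b), (d), (e)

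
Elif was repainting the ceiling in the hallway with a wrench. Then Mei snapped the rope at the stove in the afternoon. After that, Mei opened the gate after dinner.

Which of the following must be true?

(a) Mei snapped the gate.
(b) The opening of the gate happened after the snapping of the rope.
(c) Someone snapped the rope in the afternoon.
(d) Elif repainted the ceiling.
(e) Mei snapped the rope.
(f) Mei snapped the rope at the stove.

(a) Not entailed — Mei snapped the rope, not the gate; the gate belongs to the opening event.
(b) Entailed — the narrative places the snapping before the opening.
(c) Entailed — every conjunct here is already in the original snapping event.
(d) Not entailed — 'was repainting' is progressive on an accomplishment; it does not entail the completed 'repainted'.
(e) Entailed — this follows by dropping conjuncts from the snapping event's description.
(f) Entailed — the original entails any weakening of itself; this just drops 'in the afternoon'.

(b), (c), (e), (f)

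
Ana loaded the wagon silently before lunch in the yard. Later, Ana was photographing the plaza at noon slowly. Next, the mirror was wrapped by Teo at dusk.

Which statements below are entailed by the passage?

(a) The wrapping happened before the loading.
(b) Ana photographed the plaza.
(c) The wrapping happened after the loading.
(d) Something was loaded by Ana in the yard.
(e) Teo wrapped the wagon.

(a) Not entailed — the narrative places the loading before the wrapping, not after.
(b) Not entailed — 'was photographing' is progressive on an accomplishment; it does not entail the completed 'photographed'.
(c) Entailed — the narrative places the loading before the wrapping.
(d) Entailed — the original entails any weakening of itself; this just drops 'before lunch', 'silently' and generalizes the patient.
(e) Not entailed — Teo wrapped the mirror, not the wagon; the wagon belongs to the loading event.

(c), (d)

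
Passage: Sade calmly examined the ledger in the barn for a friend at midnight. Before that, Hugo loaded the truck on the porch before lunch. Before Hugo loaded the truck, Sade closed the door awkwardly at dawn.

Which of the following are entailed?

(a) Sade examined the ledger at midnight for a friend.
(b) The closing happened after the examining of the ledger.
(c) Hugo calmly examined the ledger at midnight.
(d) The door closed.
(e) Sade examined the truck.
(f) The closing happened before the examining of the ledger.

(a) Entailed — the original entails any weakening of itself; this just drops 'calmly', 'in the barn'.
(b) Not entailed — the narrative places the closing before the examining, not after.
(c) Not entailed — the passage has Sade examining the ledger, not Hugo.
(d) Entailed — 'Sade closed the door' is causative; it entails the inchoative 'the door closed'.
(e) Not entailed — Sade examined the ledger, not the truck; the truck belongs to the loading event.
(f) Entailed — the narrative places the closing before the examining.

(a), (d), (f)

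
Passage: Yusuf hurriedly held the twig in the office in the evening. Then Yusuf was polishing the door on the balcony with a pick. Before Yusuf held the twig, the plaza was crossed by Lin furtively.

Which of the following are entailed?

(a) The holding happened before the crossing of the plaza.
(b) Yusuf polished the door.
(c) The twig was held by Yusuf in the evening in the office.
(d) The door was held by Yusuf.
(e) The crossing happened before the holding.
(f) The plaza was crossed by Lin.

(a) Not entailed — the narrative places the crossing before the holding, not after.
(b) Entailed — 'polish' is an activity; 'was polishing' entails that some polishing happened, so 'polished' holds.
(c) Entailed — every conjunct here is already in the original holding event.
(d) Not entailed — Yusuf held the twig, not the door; the door belongs to the polishing event.
(e) Entailed — the narrative places the crossing before the holding.
(f) Entailed — dropping 'furtively' leaves a sub-description the original still satisfies.

(b), (c), (e), (f)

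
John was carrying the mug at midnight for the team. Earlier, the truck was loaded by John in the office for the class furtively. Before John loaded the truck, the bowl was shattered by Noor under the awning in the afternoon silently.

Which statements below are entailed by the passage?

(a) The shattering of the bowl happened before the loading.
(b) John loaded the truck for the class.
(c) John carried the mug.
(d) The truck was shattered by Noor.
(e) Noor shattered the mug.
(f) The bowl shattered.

(a) Entailed — the narrative places the shattering before the loading.
(b) Entailed — the original entails any weakening of itself; this just drops 'in the office', 'furtively'.
(c) Entailed — 'carry' is an activity; 'was carrying' entails that some carrying happened, so 'carried' holds.
(d) Not entailed — Noor shattered the bowl, not the truck; the truck belongs to the loading event.
(e) Not entailed — Noor shattered the bowl, not the mug; the mug belongs to the carrying event.
(f) Entailed — 'Noor shattered the bowl' is causative; it entails the inchoative 'the bowl shattered'.

(a), (b), (c), (f)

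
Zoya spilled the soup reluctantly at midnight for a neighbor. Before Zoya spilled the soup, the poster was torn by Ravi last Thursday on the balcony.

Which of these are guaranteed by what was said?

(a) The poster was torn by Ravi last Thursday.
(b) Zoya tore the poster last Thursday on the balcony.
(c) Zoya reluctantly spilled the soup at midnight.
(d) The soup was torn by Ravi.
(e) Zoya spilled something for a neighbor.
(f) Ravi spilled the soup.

(a), (c), (e)

(a) Entailed — this follows by dropping conjuncts from the tearing event's description.
(b) Not entailed — the passage has Ravi tearing the poster, not Zoya.
(c) Entailed — dropping 'for a neighbor' leaves a sub-description the original still satisfies.
(d) Not entailed — Ravi tore the poster, not the soup; the soup belongs to the spilling event.
(e) Entailed — dropping 'reluctantly', 'at midnight' and generalizing the patient leaves a sub-description the original still satisfies.
(f) Not entailed — the passage has Zoya spilling the soup, not Ravi.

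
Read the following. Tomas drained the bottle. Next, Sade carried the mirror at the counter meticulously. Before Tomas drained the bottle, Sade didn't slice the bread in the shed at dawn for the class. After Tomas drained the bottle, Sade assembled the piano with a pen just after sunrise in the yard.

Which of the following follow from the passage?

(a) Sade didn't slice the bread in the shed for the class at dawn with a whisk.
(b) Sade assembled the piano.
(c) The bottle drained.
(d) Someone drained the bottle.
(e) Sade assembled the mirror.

(a), (b), (c), (d)

(a) Entailed — under negation, adding a further restriction is entailed: if no such slicing event occurred, none occurred with a whisk either.
(b) Entailed — this follows by dropping conjuncts from the assembling event's description.
(c) Entailed — 'Tomas drained the bottle' is causative; it entails the inchoative 'the bottle drained'.
(d) Entailed — every conjunct here is already in the original draining event.
(e) Not entailed — Sade assembled the piano, not the mirror; the mirror belongs to the carrying event.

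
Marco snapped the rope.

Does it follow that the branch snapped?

Nothing is said about any branch; only the rope is affected.

no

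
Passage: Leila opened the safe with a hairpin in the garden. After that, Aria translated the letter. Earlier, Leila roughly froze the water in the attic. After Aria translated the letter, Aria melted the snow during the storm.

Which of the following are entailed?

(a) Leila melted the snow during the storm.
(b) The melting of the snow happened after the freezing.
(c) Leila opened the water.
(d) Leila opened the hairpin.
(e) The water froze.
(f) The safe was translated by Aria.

(b), (e)

(a) Not entailed — the passage has Aria melting the snow, not Leila.
(b) Entailed — the narrative places the freezing before the melting.
(c) Not entailed — Leila opened the safe, not the water; the water belongs to the freezing event.
(d) Not entailed — the hairpin is the instrument, not what was opened.
(e) Entailed — 'Leila froze the water' is causative; it entails the inchoative 'the water froze'.
(f) Not entailed — Aria translated the letter, not the safe; the safe belongs to the opening event.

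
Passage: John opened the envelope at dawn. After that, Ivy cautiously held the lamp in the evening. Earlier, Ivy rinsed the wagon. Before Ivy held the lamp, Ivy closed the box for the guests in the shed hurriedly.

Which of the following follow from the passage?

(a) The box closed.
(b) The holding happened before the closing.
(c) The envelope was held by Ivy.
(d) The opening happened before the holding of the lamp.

(a) Entailed — 'Ivy closed the box' is causative; it entails the inchoative 'the box closed'.
(b) Not entailed — the narrative places the closing before the holding, not after.
(c) Not entailed — Ivy held the lamp, not the envelope; the envelope belongs to the opening event.
(d) Entailed — the narrative places the opening before the holding.

(a), (d)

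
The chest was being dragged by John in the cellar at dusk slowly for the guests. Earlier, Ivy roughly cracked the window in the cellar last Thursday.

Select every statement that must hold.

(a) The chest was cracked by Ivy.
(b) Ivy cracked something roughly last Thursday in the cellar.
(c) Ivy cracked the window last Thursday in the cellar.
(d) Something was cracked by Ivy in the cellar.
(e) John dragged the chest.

(a) Not entailed — Ivy cracked the window, not the chest; the chest belongs to the dragging event.
(b) Entailed — the original entails any weakening of itself; this just generalizes the patient.
(c) Entailed — dropping 'roughly' leaves a sub-description the original still satisfies.
(d) Entailed — this follows by dropping conjuncts from the cracking event's description.
(e) Entailed — 'drag' is an activity; 'was dragging' entails that some dragging happened, so 'dragged' holds.

(b), (c), (d), (e)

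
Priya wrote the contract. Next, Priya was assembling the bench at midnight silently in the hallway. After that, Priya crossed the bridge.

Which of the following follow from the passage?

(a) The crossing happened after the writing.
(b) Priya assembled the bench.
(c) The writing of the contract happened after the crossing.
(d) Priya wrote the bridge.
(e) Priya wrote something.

(a) Entailed — the narrative places the writing before the crossing.
(b) Not entailed — 'was assembling' is progressive on an accomplishment; it does not entail the completed 'assembled'.
(c) Not entailed — the narrative places the writing before the crossing, not after.
(d) Not entailed — Priya wrote the contract, not the bridge; the bridge belongs to the crossing event.
(e) Entailed — generalizing the patient leaves a sub-description the original still satisfies.

(a), (e)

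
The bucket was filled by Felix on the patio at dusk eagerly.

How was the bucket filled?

eagerly

'eagerly' marks the manner of the filling event.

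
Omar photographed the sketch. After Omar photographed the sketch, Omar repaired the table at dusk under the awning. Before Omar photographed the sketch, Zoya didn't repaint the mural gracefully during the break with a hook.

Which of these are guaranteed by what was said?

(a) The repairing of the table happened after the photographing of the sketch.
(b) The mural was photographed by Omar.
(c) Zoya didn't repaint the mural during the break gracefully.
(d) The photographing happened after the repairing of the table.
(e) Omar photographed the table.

(a)

(a) Entailed — the narrative places the photographing before the repairing.
(b) Not entailed — Omar photographed the sketch, not the mural; the mural belongs to the repainting event.
(c) Not entailed — dropping 'with a hook' under negation is not valid — the original leaves open that Zoya repainted the mural some other way.
(d) Not entailed — the narrative places the photographing before the repairing, not after.
(e) Not entailed — Omar photographed the sketch, not the table; the table belongs to the repairing event.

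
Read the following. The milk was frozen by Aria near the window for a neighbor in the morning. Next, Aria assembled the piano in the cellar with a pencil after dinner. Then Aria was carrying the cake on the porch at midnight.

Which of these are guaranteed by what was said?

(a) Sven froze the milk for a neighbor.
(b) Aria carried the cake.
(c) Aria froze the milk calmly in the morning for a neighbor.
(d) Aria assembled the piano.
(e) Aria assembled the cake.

(b), (d)

(a) Not entailed — the passage has Aria freezing the milk, not Sven.
(b) Entailed — 'carry' is an activity; 'was carrying' entails that some carrying happened, so 'carried' holds.
(c) Not entailed — 'calmly' adds information not in the original event.
(d) Entailed — this follows by dropping conjuncts from the assembling event's description.
(e) Not entailed — Aria assembled the piano, not the cake; the cake belongs to the carrying event.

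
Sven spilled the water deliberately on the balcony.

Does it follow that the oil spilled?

Nothing is said about any oil; only the water is affected.

no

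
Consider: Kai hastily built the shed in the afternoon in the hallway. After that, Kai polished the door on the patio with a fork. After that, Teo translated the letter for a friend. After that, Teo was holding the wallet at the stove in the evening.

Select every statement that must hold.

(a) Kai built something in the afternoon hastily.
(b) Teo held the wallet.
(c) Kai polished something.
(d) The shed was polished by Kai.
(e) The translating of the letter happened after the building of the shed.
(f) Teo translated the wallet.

(a) Entailed — this follows by dropping conjuncts from the building event's description.
(b) Entailed — 'hold' is an activity; 'was holding' entails that some holding happened, so 'held' holds.
(c) Entailed — dropping 'with a fork', 'on the patio' and generalizing the patient leaves a sub-description the original still satisfies.
(d) Not entailed — Kai polished the door, not the shed; the shed belongs to the building event.
(e) Entailed — the narrative places the building before the translating.
(f) Not entailed — Teo translated the letter, not the wallet; the wallet belongs to the holding event.

(a), (b), (c), (e)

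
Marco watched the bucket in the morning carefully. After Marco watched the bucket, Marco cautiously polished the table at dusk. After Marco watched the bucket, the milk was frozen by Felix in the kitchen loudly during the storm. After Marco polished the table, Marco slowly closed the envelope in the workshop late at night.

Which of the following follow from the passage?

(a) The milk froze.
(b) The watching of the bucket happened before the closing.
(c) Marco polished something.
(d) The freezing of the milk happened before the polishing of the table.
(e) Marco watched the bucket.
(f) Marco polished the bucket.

(a) Entailed — 'Felix froze the milk' is causative; it entails the inchoative 'the milk froze'.
(b) Entailed — the narrative places the watching before the closing.
(c) Entailed — dropping 'cautiously', 'at dusk' and generalizing the patient leaves a sub-description the original still satisfies.
(d) Not entailed — the narrative doesn't order the freezing relative to the polishing.
(e) Entailed — the original entails any weakening of itself; this just drops 'in the morning', 'carefully'.
(f) Not entailed — Marco polished the table, not the bucket; the bucket belongs to the watching event.

(a), (b), (c), (e)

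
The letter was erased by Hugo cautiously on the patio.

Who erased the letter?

'Hugo' marks the agent of the erasing event.

Hugo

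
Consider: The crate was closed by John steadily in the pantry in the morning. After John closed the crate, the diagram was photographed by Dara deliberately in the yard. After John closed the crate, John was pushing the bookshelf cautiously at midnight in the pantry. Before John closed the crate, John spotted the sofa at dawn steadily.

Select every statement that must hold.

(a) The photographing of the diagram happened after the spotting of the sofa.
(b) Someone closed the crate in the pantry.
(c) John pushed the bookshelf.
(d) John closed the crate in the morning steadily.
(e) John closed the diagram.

(a), (b), (c), (d)

(a) Entailed — the narrative places the spotting before the photographing.
(b) Entailed — every conjunct here is already in the original closing event.
(c) Entailed — 'push' is an activity; 'was pushing' entails that some pushing happened, so 'pushed' holds.
(d) Entailed — this follows by dropping conjuncts from the closing event's description.
(e) Not entailed — John closed the crate, not the diagram; the diagram belongs to the photographing event.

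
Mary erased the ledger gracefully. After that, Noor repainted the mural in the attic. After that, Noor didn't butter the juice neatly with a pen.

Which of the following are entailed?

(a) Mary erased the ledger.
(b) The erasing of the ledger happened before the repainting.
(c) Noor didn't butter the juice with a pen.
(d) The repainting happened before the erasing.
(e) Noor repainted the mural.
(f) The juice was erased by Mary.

(a) Entailed — every conjunct here is already in the original erasing event.
(b) Entailed — the narrative places the erasing before the repainting.
(c) Not entailed — dropping 'neatly' under negation is not valid — the original leaves open that Noor buttered the juice some other way.
(d) Not entailed — the narrative places the erasing before the repainting, not after.
(e) Entailed — the original entails any weakening of itself; this just drops 'in the attic'.
(f) Not entailed — Mary erased the ledger, not the juice; the juice belongs to the buttering event.

(a), (b), (e)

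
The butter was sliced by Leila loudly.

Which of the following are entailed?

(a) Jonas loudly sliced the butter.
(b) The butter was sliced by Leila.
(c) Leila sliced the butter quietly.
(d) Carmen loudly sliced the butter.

(b)

(a) Not entailed — the passage has Leila slicing the butter, not Jonas.
(b) Entailed — dropping 'loudly' leaves a sub-description the original still satisfies.
(c) Not entailed — 'quietly' adds a manner not in (and inconsistent with) the original.
(d) Not entailed — the passage has Leila slicing the butter, not Carmen.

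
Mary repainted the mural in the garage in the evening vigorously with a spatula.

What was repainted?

'the mural' marks the patient of the repainting event.

the mural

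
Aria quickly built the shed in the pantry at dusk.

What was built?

the shed

'the shed' marks the patient of the building event.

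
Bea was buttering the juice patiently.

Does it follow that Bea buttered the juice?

'was buttering' is progressive; for an accomplishment like 'butter the juice', it doesn't entail completion.

no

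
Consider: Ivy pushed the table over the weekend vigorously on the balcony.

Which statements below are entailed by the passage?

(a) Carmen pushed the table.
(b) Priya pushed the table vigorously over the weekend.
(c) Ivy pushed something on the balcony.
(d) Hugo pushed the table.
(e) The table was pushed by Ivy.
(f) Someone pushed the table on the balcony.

(a) Not entailed — the passage has Ivy pushing the table, not Carmen.
(b) Not entailed — the passage has Ivy pushing the table, not Priya.
(c) Entailed — the original entails any weakening of itself; this just drops 'over the weekend', 'vigorously' and generalizes the patient.
(d) Not entailed — the passage has Ivy pushing the table, not Hugo.
(e) Entailed — this follows by dropping conjuncts from the pushing event's description.
(f) Entailed — the original entails any weakening of itself; this just drops 'over the weekend', 'vigorously' and generalizes the agent.

(c), (e), (f)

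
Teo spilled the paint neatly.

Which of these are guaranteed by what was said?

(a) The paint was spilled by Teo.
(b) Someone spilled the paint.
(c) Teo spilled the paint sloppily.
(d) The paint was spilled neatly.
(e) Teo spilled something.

(a) Entailed — dropping 'neatly' leaves a sub-description the original still satisfies.
(b) Entailed — the original entails any weakening of itself; this just drops 'neatly' and generalizes the agent.
(c) Not entailed — 'sloppily' adds a manner not in (and inconsistent with) the original.
(d) Entailed — this follows by dropping conjuncts from the spilling event's description.
(e) Entailed — the original entails any weakening of itself; this just drops 'neatly' and generalizes the patient.

(a), (b), (d), (e)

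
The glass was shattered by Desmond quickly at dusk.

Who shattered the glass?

'Desmond' marks the agent of the shattering event.

Desmond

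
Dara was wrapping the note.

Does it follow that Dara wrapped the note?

no

'was wrapping' is progressive; for an accomplishment like 'wrap the note', it doesn't entail completion.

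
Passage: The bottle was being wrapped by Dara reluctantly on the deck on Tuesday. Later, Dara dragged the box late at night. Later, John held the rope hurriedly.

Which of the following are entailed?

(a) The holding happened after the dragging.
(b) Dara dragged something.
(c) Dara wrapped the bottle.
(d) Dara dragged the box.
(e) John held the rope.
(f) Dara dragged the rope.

(a) Entailed — the narrative places the dragging before the holding.
(b) Entailed — the original entails any weakening of itself; this just drops 'late at night' and generalizes the patient.
(c) Not entailed — 'was wrapping' is progressive on an accomplishment; it does not entail the completed 'wrapped'.
(d) Entailed — the original entails any weakening of itself; this just drops 'late at night'.
(e) Entailed — every conjunct here is already in the original holding event.
(f) Not entailed — Dara dragged the box, not the rope; the rope belongs to the holding event.

(a), (b), (d), (e)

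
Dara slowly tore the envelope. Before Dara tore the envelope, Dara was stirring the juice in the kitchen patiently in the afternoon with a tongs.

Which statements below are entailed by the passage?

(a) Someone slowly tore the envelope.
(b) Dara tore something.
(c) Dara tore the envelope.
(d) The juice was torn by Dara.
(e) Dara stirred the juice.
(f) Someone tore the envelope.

(a) Entailed — the original entails any weakening of itself; this just generalizes the agent.
(b) Entailed — every conjunct here is already in the original tearing event.
(c) Entailed — this follows by dropping conjuncts from the tearing event's description.
(d) Not entailed — Dara tore the envelope, not the juice; the juice belongs to the stirring event.
(e) Entailed — 'stir' is an activity; 'was stirring' entails that some stirring happened, so 'stirred' holds.
(f) Entailed — every conjunct here is already in the original tearing event.

(a), (b), (c), (e), (f)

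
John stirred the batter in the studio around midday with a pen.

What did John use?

a pen

'with a pen' marks the instrument of the stirring event.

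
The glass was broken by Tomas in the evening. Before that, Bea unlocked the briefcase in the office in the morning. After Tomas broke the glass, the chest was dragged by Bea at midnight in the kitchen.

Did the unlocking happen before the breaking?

yes

The narrative orders the unlocking before the breaking.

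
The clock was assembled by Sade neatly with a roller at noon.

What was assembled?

the clock

'the clock' marks the patient of the assembling event.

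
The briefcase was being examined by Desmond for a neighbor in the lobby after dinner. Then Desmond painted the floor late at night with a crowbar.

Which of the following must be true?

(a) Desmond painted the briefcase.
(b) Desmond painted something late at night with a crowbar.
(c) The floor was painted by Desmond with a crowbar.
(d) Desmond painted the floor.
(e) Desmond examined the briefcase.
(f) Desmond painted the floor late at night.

(a) Not entailed — Desmond painted the floor, not the briefcase; the briefcase belongs to the examining event.
(b) Entailed — the original entails any weakening of itself; this just generalizes the patient.
(c) Entailed — every conjunct here is already in the original painting event.
(d) Entailed — dropping 'late at night', 'with a crowbar' leaves a sub-description the original still satisfies.
(e) Entailed — 'examine' is an activity; 'was examining' entails that some examining happened, so 'examined' holds.
(f) Entailed — every conjunct here is already in the original painting event.

(b), (c), (d), (e), (f)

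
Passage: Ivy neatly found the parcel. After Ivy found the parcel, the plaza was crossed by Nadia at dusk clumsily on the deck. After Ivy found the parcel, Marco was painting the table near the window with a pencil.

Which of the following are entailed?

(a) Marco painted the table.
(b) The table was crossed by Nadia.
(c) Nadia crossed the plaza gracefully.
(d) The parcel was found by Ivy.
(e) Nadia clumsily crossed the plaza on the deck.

(d), (e)

(a) Not entailed — 'was painting' is progressive on an accomplishment; it does not entail the completed 'painted'.
(b) Not entailed — Nadia crossed the plaza, not the table; the table belongs to the painting event.
(c) Not entailed — 'gracefully' adds a manner not in (and inconsistent with) the original.
(d) Entailed — every conjunct here is already in the original finding event.
(e) Entailed — this follows by dropping conjuncts from the crossing event's description.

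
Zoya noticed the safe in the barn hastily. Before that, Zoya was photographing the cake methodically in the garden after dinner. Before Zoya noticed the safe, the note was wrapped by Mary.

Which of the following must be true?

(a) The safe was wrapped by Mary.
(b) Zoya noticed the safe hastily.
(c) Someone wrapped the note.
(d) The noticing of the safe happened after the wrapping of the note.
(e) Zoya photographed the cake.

(b), (c), (d)

(a) Not entailed — Mary wrapped the note, not the safe; the safe belongs to the noticing event.
(b) Entailed — the original entails any weakening of itself; this just drops 'in the barn'.
(c) Entailed — every conjunct here is already in the original wrapping event.
(d) Entailed — the narrative places the wrapping before the noticing.
(e) Not entailed — 'was photographing' is progressive on an accomplishment; it does not entail the completed 'photographed'.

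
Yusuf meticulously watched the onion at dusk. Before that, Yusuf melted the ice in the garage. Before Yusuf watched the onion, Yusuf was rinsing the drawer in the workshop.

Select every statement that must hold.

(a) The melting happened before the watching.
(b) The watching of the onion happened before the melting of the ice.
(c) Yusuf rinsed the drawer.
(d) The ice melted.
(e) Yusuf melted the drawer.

(a) Entailed — the narrative places the melting before the watching.
(b) Not entailed — the narrative places the melting before the watching, not after.
(c) Entailed — 'rinse' is an activity; 'was rinsing' entails that some rinsing happened, so 'rinsed' holds.
(d) Entailed — 'Yusuf melted the ice' is causative; it entails the inchoative 'the ice melted'.
(e) Not entailed — Yusuf melted the ice, not the drawer; the drawer belongs to the rinsing event.

(a), (c), (d)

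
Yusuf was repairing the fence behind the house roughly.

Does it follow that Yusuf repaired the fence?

'was repairing' is progressive; for an accomplishment like 'repair the fence', it doesn't entail completion.

no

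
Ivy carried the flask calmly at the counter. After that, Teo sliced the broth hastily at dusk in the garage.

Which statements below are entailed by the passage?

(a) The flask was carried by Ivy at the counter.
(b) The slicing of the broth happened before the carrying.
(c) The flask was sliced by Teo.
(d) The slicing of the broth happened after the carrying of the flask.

(a) Entailed — every conjunct here is already in the original carrying event.
(b) Not entailed — the narrative places the carrying before the slicing, not after.
(c) Not entailed — Teo sliced the broth, not the flask; the flask belongs to the carrying event.
(d) Entailed — the narrative places the carrying before the slicing.

(a), (d)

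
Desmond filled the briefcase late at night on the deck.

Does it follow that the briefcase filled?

'Desmond filled the briefcase' is the causative; it entails the inchoative 'the briefcase filled'.

yes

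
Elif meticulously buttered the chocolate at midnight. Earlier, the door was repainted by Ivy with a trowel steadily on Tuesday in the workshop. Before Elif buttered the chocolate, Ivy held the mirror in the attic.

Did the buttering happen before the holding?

no

The narrative orders the holding before the buttering.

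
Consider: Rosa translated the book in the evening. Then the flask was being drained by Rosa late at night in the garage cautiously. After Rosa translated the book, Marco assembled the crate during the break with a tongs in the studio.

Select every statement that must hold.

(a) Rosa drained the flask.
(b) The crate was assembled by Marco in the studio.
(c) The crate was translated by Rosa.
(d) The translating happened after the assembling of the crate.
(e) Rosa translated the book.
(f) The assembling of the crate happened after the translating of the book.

(b), (e), (f)

(a) Not entailed — 'was draining' is progressive on an accomplishment; it does not entail the completed 'drained'.
(b) Entailed — every conjunct here is already in the original assembling event.
(c) Not entailed — Rosa translated the book, not the crate; the crate belongs to the assembling event.
(d) Not entailed — the narrative places the translating before the assembling, not after.
(e) Entailed — every conjunct here is already in the original translating event.
(f) Entailed — the narrative places the translating before the assembling.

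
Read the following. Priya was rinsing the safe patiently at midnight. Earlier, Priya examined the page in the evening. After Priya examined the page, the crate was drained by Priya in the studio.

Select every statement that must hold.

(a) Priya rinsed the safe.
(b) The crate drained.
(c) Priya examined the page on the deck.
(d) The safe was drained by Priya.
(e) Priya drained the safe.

(a), (b)

(a) Entailed — 'rinse' is an activity; 'was rinsing' entails that some rinsing happened, so 'rinsed' holds.
(b) Entailed — 'Priya drained the crate' is causative; it entails the inchoative 'the crate drained'.
(c) Not entailed — 'on the deck' adds information not in the original event.
(d) Not entailed — Priya drained the crate, not the safe; the safe belongs to the rinsing event.
(e) Not entailed — Priya drained the crate, not the safe; the safe belongs to the rinsing event.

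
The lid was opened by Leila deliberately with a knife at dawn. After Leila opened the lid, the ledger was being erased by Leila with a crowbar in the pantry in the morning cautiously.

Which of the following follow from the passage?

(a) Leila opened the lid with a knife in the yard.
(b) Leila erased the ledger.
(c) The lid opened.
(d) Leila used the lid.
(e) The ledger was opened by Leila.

(a) Not entailed — 'in the yard' adds information not in the original event.
(b) Not entailed — 'was erasing' is progressive on an accomplishment; it does not entail the completed 'erased'.
(c) Entailed — 'Leila opened the lid' is causative; it entails the inchoative 'the lid opened'.
(d) Not entailed — the lid is the patient, not an instrument — Leila used a knife.
(e) Not entailed — Leila opened the lid, not the ledger; the ledger belongs to the erasing event.

(c)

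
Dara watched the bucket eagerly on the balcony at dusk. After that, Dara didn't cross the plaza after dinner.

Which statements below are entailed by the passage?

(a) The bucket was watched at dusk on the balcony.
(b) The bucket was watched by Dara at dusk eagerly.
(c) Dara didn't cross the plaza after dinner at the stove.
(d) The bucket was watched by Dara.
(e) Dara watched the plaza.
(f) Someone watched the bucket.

(a) Entailed — dropping 'eagerly' and generalizing the agent leaves a sub-description the original still satisfies.
(b) Entailed — this follows by dropping conjuncts from the watching event's description.
(c) Entailed — under negation, adding a further restriction is entailed: if no such crossing event occurred, none occurred at the stove either.
(d) Entailed — every conjunct here is already in the original watching event.
(e) Not entailed — Dara watched the bucket, not the plaza; the plaza belongs to the crossing event.
(f) Entailed — the original entails any weakening of itself; this just drops 'eagerly', 'at dusk', 'on the balcony' and generalizes the agent.

(a), (b), (c), (d), (f)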